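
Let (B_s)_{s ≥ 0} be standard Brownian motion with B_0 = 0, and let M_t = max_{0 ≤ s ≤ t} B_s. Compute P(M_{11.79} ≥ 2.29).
P(M_{11.79} ≥ 2.29) = 2·P(B_{11.79} ≥ 2.29) = 2(1 − Φ(2.29/√11.79)) ≈ 0.5048

By the reflection principle for Brownian motion, P(M_t ≥ a) = 2 · P(B_t ≥ a) for a ≥ 0. Since B_t ~ N(0, t), P(B_t ≥ 2.29) = 1 − Φ(2.29/√t) = 1 − Φ(2.29/√11.79) = 1 − Φ(0.6669). So
  P(M_{11.79} ≥ 2.29) = 2(1 − Φ(0.6669)) ≈ 0.5048.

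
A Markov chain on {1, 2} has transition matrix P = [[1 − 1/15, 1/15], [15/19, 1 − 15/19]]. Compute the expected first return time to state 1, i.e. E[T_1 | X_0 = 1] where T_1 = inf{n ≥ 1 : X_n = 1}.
E[T_1 | X_0 = 1] = 1/π_1 = 244/225

For an irreducible recurrent Markov chain with stationary distribution π, E[T_i | X_0 = i] = 1/π_i (Kac's formula). Here π_1 = (15/19)/(1/15 + 15/19) = (15/19)/(244/285) = 225/244, so E[T_1 | X_0 = 1] = 1/π_1 = (1/15 + 15/19)/(15/19) = (244/285)/(15/19) = 244/225.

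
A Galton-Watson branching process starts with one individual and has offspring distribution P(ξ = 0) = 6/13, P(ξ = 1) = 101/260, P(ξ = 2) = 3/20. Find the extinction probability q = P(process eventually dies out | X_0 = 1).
q = 1

Mean offspring μ = 0·6/13 + 1·101/260 + 2·3/20 = 179/260 ≤ 1. For μ ≤ 1 with offspring not concentrated at 1, the Galton-Watson process goes extinct almost surely, so q = 1.
(Algebraic check: The pgf is f(s) = 6/13 + 101/260·s + 3/20·s². The extinction probability q is the smallest fixed point of f in [0, 1]. Setting s = f(s):
  3/20·s² + (101/260 − 1)·s + 6/13 = 0
  3/20·s² − (6/13 + 3/20)·s + 6/13 = 0
which factors as (s − 1)·(3/20·s − 6/13) = 0, giving roots s = 1 and s = (6/13)/(3/20) = 40/13. Since 40/13 ≥ 1, the smallest root in [0, 1] is s = 1.)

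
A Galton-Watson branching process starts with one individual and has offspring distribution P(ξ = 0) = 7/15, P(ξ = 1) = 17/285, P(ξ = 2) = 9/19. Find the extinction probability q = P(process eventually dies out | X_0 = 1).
q = 133/135

The pgf is f(s) = 7/15 + 17/285·s + 9/19·s². The extinction probability q is the smallest fixed point of f in [0, 1]. Setting s = f(s):
  9/19·s² + (17/285 − 1)·s + 7/15 = 0
  9/19·s² − (7/15 + 9/19)·s + 7/15 = 0
which factors as (s − 1)·(9/19·s − 7/15) = 0, giving roots s = 1 and s = (7/15)/(9/19) = 133/135.
Mean offspring μ = 17/285 + 2·9/19 = 287/285 > 1 (supercritical), so q < 1. The extinction probability is the smaller root: q = (7/15)/(9/19) = 133/135.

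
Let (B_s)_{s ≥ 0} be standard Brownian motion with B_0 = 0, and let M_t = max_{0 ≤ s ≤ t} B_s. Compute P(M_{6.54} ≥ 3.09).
P(M_{6.54} ≥ 3.09) = 2·P(B_{6.54} ≥ 3.09) = 2(1 − Φ(3.09/√6.54)) ≈ 0.2269

By the reflection principle for Brownian motion, P(M_t ≥ a) = 2 · P(B_t ≥ a) for a ≥ 0. Since B_t ~ N(0, t), P(B_t ≥ 3.09) = 1 − Φ(3.09/√t) = 1 − Φ(3.09/√6.54) = 1 − Φ(1.2083). So
  P(M_{6.54} ≥ 3.09) = 2(1 − Φ(1.2083)) ≈ 0.2269.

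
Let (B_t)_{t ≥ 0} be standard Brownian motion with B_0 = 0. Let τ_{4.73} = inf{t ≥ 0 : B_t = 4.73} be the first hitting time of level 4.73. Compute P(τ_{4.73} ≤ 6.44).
P(τ_{4.73} ≤ 6.44) = 2(1 − Φ(4.73/√6.44)) = 2(1 − Φ(1.8639)) ≈ 0.0623

By the reflection principle for standard BM, P(τ_b ≤ t) = 2 · P(B_t ≥ b). Since B_t ~ N(0, t), P(B_t ≥ 4.73) = 1 − Φ(4.73/√t) = 1 − Φ(4.73/√6.44) = 1 − Φ(1.8639) ≈ 0.03117. Doubling: P(τ_{4.73} ≤ 6.44) ≈ 2 · 0.03117 = 0.06234 ≈ 0.0623.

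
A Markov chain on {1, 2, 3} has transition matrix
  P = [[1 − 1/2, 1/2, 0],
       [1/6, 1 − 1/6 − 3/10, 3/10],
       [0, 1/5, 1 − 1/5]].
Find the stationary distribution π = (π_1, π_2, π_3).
π = (2/17, 6/17, 9/17)

This is a birth-death chain on three states, which satisfies detailed balance: π_1 · P_{12} = π_2 · P_{21} and π_2 · P_{23} = π_3 · P_{32}.
From π_1 · 1/2 = π_2 · 1/6: π_2/π_1 = (1/2)/(1/6) = 3.
From π_2 · 3/10 = π_3 · 1/5: π_3/π_2 = (3/10)/(1/5) = 3/2.
Take π_1 proportional to 1; then unnormalized π = (1, 3, 9/2). Normalize by dividing by the sum 17/2:
  π = (2/17, 6/17, 9/17).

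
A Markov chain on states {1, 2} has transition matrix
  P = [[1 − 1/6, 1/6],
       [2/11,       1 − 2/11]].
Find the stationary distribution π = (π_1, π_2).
π_1 = 12/23, π_2 = 11/23

Solve πP = π with π_1 + π_2 = 1. From πP = π: π_1 · (1 − 1/6) + π_2 · 2/11 = π_1 ⇒ π_2 · 2/11 = π_1 · 1/6 ⇒ π_2/π_1 = (1/6)/(2/11) = 11/12. Together with π_1 + π_2 = 1:
  π_1 = (2/11)/(1/6 + 2/11) = (2/11)/(23/66) = 12/23,
  π_2 = (1/6)/(1/6 + 2/11) = (1/6)/(23/66) = 11/23.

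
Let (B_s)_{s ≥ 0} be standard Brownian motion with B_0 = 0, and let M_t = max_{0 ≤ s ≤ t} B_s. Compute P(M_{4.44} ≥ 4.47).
P(M_{4.44} ≥ 4.47) = 2·P(B_{4.44} ≥ 4.47) = 2(1 − Φ(4.47/√4.44)) ≈ 0.0339

By the reflection principle for Brownian motion, P(M_t ≥ a) = 2 · P(B_t ≥ a) for a ≥ 0. Since B_t ~ N(0, t), P(B_t ≥ 4.47) = 1 − Φ(4.47/√t) = 1 − Φ(4.47/√4.44) = 1 − Φ(2.1214). So
  P(M_{4.44} ≥ 4.47) = 2(1 − Φ(2.1214)) ≈ 0.0339.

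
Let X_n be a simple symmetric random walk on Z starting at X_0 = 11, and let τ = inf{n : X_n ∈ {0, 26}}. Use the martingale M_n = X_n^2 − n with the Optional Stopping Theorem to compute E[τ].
E[τ] = 165

M_n = X_n^2 − n is a martingale (since E[X_{n+1}^2 | F_n] = X_n^2 + 1). By OST (τ has finite mean in a bounded region), E[M_τ] = E[M_0] = X_0^2 − 0 = 11^2 = 121. Also E[M_τ] = E[X_τ^2] − E[τ]. The walk exits at 0 or 26, with P(hit 26 first) = 11/26, so E[X_τ^2] = 26^2 · 11/26 + 0 = 286. Thus E[τ] = E[X_τ^2] − E[M_τ] = 286 − 121 = 165 = 11(26 − 11) = 165.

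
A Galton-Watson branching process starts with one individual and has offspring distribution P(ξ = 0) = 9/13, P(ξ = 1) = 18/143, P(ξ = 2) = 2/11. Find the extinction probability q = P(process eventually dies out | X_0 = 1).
q = 1

Mean offspring μ = 0·9/13 + 1·18/143 + 2·2/11 = 70/143 ≤ 1. For μ ≤ 1 with offspring not concentrated at 1, the Galton-Watson process goes extinct almost surely, so q = 1.
(Algebraic check: The pgf is f(s) = 9/13 + 18/143·s + 2/11·s². The extinction probability q is the smallest fixed point of f in [0, 1]. Setting s = f(s):
  2/11·s² + (18/143 − 1)·s + 9/13 = 0
  2/11·s² − (9/13 + 2/11)·s + 9/13 = 0
which factors as (s − 1)·(2/11·s − 9/13) = 0, giving roots s = 1 and s = (9/13)/(2/11) = 99/26. Since 99/26 ≥ 1, the smallest root in [0, 1] is s = 1.)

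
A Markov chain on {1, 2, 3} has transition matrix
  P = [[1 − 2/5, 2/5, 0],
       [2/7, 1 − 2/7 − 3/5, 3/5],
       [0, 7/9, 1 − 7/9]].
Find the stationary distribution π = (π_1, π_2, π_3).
π = (25/87, 35/87, 9/29)

This is a birth-death chain on three states, which satisfies detailed balance: π_1 · P_{12} = π_2 · P_{21} and π_2 · P_{23} = π_3 · P_{32}.
From π_1 · 2/5 = π_2 · 2/7: π_2/π_1 = (2/5)/(2/7) = 7/5.
From π_2 · 3/5 = π_3 · 7/9: π_3/π_2 = (3/5)/(7/9) = 27/35.
Take π_1 proportional to 1; then unnormalized π = (1, 7/5, 27/25). Normalize by dividing by the sum 87/25:
  π = (25/87, 35/87, 9/29).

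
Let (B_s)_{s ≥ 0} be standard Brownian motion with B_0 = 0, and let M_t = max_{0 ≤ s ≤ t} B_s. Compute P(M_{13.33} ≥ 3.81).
P(M_{13.33} ≥ 3.81) = 2·P(B_{13.33} ≥ 3.81) = 2(1 − Φ(3.81/√13.33)) ≈ 0.2967

By the reflection principle for Brownian motion, P(M_t ≥ a) = 2 · P(B_t ≥ a) for a ≥ 0. Since B_t ~ N(0, t), P(B_t ≥ 3.81) = 1 − Φ(3.81/√t) = 1 − Φ(3.81/√13.33) = 1 − Φ(1.0435). So
  P(M_{13.33} ≥ 3.81) = 2(1 − Φ(1.0435)) ≈ 0.2967.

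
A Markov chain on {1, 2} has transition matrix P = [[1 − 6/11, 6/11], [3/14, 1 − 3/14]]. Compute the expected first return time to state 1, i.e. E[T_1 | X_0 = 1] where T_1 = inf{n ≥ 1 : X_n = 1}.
E[T_1 | X_0 = 1] = 1/π_1 = 39/11

For an irreducible recurrent Markov chain with stationary distribution π, E[T_i | X_0 = i] = 1/π_i (Kac's formula). Here π_1 = (3/14)/(6/11 + 3/14) = (3/14)/(117/154) = 11/39, so E[T_1 | X_0 = 1] = 1/π_1 = (6/11 + 3/14)/(3/14) = (117/154)/(3/14) = 39/11.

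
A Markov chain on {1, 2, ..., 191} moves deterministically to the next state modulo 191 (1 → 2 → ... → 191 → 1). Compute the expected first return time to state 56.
E[T_56 | X_0 = 56] = 191

The chain cycles deterministically, so starting at state 56 it returns in exactly 191 steps. Equivalently, the stationary distribution is uniform π_j = 1/191 for every state j, so by Kac's formula E[T_56] = 1/π_56 = 191.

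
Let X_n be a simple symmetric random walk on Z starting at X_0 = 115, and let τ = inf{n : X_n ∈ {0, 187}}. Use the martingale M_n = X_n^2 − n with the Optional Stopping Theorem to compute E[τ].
E[τ] = 8280

M_n = X_n^2 − n is a martingale (since E[X_{n+1}^2 | F_n] = X_n^2 + 1). By OST (τ has finite mean in a bounded region), E[M_τ] = E[M_0] = X_0^2 − 0 = 115^2 = 13225. Also E[M_τ] = E[X_τ^2] − E[τ]. The walk exits at 0 or 187, with P(hit 187 first) = 115/187, so E[X_τ^2] = 187^2 · 115/187 + 0 = 21505. Thus E[τ] = E[X_τ^2] − E[M_τ] = 21505 − 13225 = 8280 = 115(187 − 115) = 8280.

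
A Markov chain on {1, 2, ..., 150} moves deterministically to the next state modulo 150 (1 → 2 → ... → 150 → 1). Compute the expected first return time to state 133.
E[T_133 | X_0 = 133] = 150

The chain cycles deterministically, so starting at state 133 it returns in exactly 150 steps. Equivalently, the stationary distribution is uniform π_j = 1/150 for every state j, so by Kac's formula E[T_133] = 1/π_133 = 150.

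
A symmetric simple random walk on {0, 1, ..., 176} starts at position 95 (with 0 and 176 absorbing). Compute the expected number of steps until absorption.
E[τ | X_0 = 95] = 7695

Let v_k = E[τ | X_0 = k]. Boundary: v_0 = v_176 = 0. Recurrence: v_k = 1 + (v_{k-1} + v_{k+1})/2 for 1 ≤ k ≤ 175. The particular solution to v_k − (v_{k-1} + v_{k+1})/2 = 1 is v_k = −k^2. Adding homogeneous solution A + B k and matching boundaries gives v_k = k (176 − k). Substituting k = 95: v_95 = 95 · 81 = 7695.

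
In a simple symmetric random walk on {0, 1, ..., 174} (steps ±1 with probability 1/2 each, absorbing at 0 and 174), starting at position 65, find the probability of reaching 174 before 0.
P(hit 174 before 0) = 65/174

Let u_k = P(hit 174 before 0 | start at k). Then u_0 = 0, u_174 = 1, and u_k = u_{k-1}/2 + u_{k+1}/2 for 1 ≤ k ≤ 173. This harmonic recurrence is solved by u_k = k/174, giving u_65 = 65/174.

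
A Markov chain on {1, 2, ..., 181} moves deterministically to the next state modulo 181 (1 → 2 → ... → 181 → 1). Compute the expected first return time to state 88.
E[T_88 | X_0 = 88] = 181

The chain cycles deterministically, so starting at state 88 it returns in exactly 181 steps. Equivalently, the stationary distribution is uniform π_j = 1/181 for every state j, so by Kac's formula E[T_88] = 1/π_88 = 181.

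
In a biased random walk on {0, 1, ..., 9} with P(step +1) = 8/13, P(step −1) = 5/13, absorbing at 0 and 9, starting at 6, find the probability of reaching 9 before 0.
P(hit 9 before 0) = (1 − (5/8)^6) / (1 − (5/8)^9) = 326144/341769

Let u_k denote P(reach 9 before 0 | start at k). Boundary: u_0 = 0, u_9 = 1. Recurrence: u_k = 8/13·u_{k+1} + 5/13·u_{k-1} for 1 ≤ k ≤ 8. Try u_k = A + B·r^k with r = q/p = (5/13)/(8/13) = 5/8. Substitution satisfies the recurrence; boundary conditions give:
  u_k = (1 − r^k) / (1 − r^N) = (1 − (5/8)^6) / (1 − (5/8)^9) = 326144/341769.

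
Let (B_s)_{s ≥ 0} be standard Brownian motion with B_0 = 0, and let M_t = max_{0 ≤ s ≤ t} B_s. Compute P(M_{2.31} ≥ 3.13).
P(M_{2.31} ≥ 3.13) = 2·P(B_{2.31} ≥ 3.13) = 2(1 − Φ(3.13/√2.31)) ≈ 0.0395

By the reflection principle for Brownian motion, P(M_t ≥ a) = 2 · P(B_t ≥ a) for a ≥ 0. Since B_t ~ N(0, t), P(B_t ≥ 3.13) = 1 − Φ(3.13/√t) = 1 − Φ(3.13/√2.31) = 1 − Φ(2.0594). So
  P(M_{2.31} ≥ 3.13) = 2(1 − Φ(2.0594)) ≈ 0.0395.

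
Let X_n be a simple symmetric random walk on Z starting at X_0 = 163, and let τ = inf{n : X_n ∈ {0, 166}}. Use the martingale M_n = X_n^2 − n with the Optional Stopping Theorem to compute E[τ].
E[τ] = 489

M_n = X_n^2 − n is a martingale (since E[X_{n+1}^2 | F_n] = X_n^2 + 1). By OST (τ has finite mean in a bounded region), E[M_τ] = E[M_0] = X_0^2 − 0 = 163^2 = 26569. Also E[M_τ] = E[X_τ^2] − E[τ]. The walk exits at 0 or 166, with P(hit 166 first) = 163/166, so E[X_τ^2] = 166^2 · 163/166 + 0 = 27058. Thus E[τ] = E[X_τ^2] − E[M_τ] = 27058 − 26569 = 489 = 163(166 − 163) = 489.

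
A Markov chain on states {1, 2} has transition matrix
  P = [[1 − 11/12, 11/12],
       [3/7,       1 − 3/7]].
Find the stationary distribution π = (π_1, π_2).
π_1 = 36/113, π_2 = 77/113

Solve πP = π with π_1 + π_2 = 1. From πP = π: π_1 · (1 − 11/12) + π_2 · 3/7 = π_1 ⇒ π_2 · 3/7 = π_1 · 11/12 ⇒ π_2/π_1 = (11/12)/(3/7) = 77/36. Together with π_1 + π_2 = 1:
  π_1 = (3/7)/(11/12 + 3/7) = (3/7)/(113/84) = 36/113,
  π_2 = (11/12)/(11/12 + 3/7) = (11/12)/(113/84) = 77/113.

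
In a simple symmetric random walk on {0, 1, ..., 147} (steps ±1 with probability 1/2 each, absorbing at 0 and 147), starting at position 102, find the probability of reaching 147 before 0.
P(hit 147 before 0) = 102/147 = 34/49

Let u_k = P(hit 147 before 0 | start at k). Then u_0 = 0, u_147 = 1, and u_k = u_{k-1}/2 + u_{k+1}/2 for 1 ≤ k ≤ 146. This harmonic recurrence is solved by u_k = k/147, giving u_102 = 102/147 = 34/49.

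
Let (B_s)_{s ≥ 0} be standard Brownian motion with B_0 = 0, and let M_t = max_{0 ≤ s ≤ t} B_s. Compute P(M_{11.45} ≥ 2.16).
P(M_{11.45} ≥ 2.16) = 2·P(B_{11.45} ≥ 2.16) = 2(1 − Φ(2.16/√11.45)) ≈ 0.5233

By the reflection principle for Brownian motion, P(M_t ≥ a) = 2 · P(B_t ≥ a) for a ≥ 0. Since B_t ~ N(0, t), P(B_t ≥ 2.16) = 1 − Φ(2.16/√t) = 1 − Φ(2.16/√11.45) = 1 − Φ(0.6383). So
  P(M_{11.45} ≥ 2.16) = 2(1 − Φ(0.6383)) ≈ 0.5233.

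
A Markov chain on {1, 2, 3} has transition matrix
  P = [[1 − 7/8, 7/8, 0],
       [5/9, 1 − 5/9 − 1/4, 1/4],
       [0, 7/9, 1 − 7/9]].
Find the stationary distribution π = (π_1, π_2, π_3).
π = (160/493, 252/493, 81/493)

This is a birth-death chain on three states, which satisfies detailed balance: π_1 · P_{12} = π_2 · P_{21} and π_2 · P_{23} = π_3 · P_{32}.
From π_1 · 7/8 = π_2 · 5/9: π_2/π_1 = (7/8)/(5/9) = 63/40.
From π_2 · 1/4 = π_3 · 7/9: π_3/π_2 = (1/4)/(7/9) = 9/28.
Take π_1 proportional to 1; then unnormalized π = (1, 63/40, 81/160). Normalize by dividing by the sum 493/160:
  π = (160/493, 252/493, 81/493).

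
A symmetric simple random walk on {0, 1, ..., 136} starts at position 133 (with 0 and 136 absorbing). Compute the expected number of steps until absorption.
E[τ | X_0 = 133] = 399

Let v_k = E[τ | X_0 = k]. Boundary: v_0 = v_136 = 0. Recurrence: v_k = 1 + (v_{k-1} + v_{k+1})/2 for 1 ≤ k ≤ 135. The particular solution to v_k − (v_{k-1} + v_{k+1})/2 = 1 is v_k = −k^2. Adding homogeneous solution A + B k and matching boundaries gives v_k = k (136 − k). Substituting k = 133: v_133 = 133 · 3 = 399.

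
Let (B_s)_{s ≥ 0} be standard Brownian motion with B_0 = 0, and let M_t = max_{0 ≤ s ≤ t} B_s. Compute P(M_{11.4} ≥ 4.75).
P(M_{11.4} ≥ 4.75) = 2·P(B_{11.4} ≥ 4.75) = 2(1 − Φ(4.75/√11.4)) ≈ 0.1595

By the reflection principle for Brownian motion, P(M_t ≥ a) = 2 · P(B_t ≥ a) for a ≥ 0. Since B_t ~ N(0, t), P(B_t ≥ 4.75) = 1 − Φ(4.75/√t) = 1 − Φ(4.75/√11.4) = 1 − Φ(1.4068). So
  P(M_{11.4} ≥ 4.75) = 2(1 − Φ(1.4068)) ≈ 0.1595.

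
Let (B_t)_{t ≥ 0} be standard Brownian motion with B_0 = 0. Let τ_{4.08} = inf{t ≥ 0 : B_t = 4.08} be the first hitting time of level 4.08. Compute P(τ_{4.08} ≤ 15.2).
P(τ_{4.08} ≤ 15.2) = 2(1 − Φ(4.08/√15.2)) = 2(1 − Φ(1.0465)) ≈ 0.2953

By the reflection principle for standard BM, P(τ_b ≤ t) = 2 · P(B_t ≥ b). Since B_t ~ N(0, t), P(B_t ≥ 4.08) = 1 − Φ(4.08/√t) = 1 − Φ(4.08/√15.2) = 1 − Φ(1.0465) ≈ 0.14767. Doubling: P(τ_{4.08} ≤ 15.2) ≈ 2 · 0.14767 = 0.29534 ≈ 0.2953.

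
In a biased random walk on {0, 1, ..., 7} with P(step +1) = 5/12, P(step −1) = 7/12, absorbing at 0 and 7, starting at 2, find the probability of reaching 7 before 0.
P(hit 7 before 0) = (1 − (7/5)^2) / (1 − (7/5)^7) = 37500/372709

Let u_k denote P(reach 7 before 0 | start at k). Boundary: u_0 = 0, u_7 = 1. Recurrence: u_k = 5/12·u_{k+1} + 7/12·u_{k-1} for 1 ≤ k ≤ 6. Try u_k = A + B·r^k with r = q/p = (7/12)/(5/12) = 7/5. Substitution satisfies the recurrence; boundary conditions give:
  u_k = (1 − r^k) / (1 − r^N) = (1 − (7/5)^2) / (1 − (7/5)^7) = 37500/372709.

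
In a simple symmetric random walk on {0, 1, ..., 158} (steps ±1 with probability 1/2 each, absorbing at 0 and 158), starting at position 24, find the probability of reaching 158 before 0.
P(hit 158 before 0) = 24/158 = 12/79

Let u_k = P(hit 158 before 0 | start at k). Then u_0 = 0, u_158 = 1, and u_k = u_{k-1}/2 + u_{k+1}/2 for 1 ≤ k ≤ 157. This harmonic recurrence is solved by u_k = k/158, giving u_24 = 24/158 = 12/79.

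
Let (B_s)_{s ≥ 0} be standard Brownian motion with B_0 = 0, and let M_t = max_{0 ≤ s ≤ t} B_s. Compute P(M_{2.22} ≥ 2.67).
P(M_{2.22} ≥ 2.67) = 2·P(B_{2.22} ≥ 2.67) = 2(1 − Φ(2.67/√2.22)) ≈ 0.0731

By the reflection principle for Brownian motion, P(M_t ≥ a) = 2 · P(B_t ≥ a) for a ≥ 0. Since B_t ~ N(0, t), P(B_t ≥ 2.67) = 1 − Φ(2.67/√t) = 1 − Φ(2.67/√2.22) = 1 − Φ(1.7920). So
  P(M_{2.22} ≥ 2.67) = 2(1 − Φ(1.7920)) ≈ 0.0731.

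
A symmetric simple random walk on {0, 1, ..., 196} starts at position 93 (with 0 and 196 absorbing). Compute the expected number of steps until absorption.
E[τ | X_0 = 93] = 9579

Let v_k = E[τ | X_0 = k]. Boundary: v_0 = v_196 = 0. Recurrence: v_k = 1 + (v_{k-1} + v_{k+1})/2 for 1 ≤ k ≤ 195. The particular solution to v_k − (v_{k-1} + v_{k+1})/2 = 1 is v_k = −k^2. Adding homogeneous solution A + B k and matching boundaries gives v_k = k (196 − k). Substituting k = 93: v_93 = 93 · 103 = 9579.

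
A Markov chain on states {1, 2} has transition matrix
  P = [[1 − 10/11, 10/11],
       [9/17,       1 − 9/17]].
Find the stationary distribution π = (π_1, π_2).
π_1 = 99/269, π_2 = 170/269

Solve πP = π with π_1 + π_2 = 1. From πP = π: π_1 · (1 − 10/11) + π_2 · 9/17 = π_1 ⇒ π_2 · 9/17 = π_1 · 10/11 ⇒ π_2/π_1 = (10/11)/(9/17) = 170/99. Together with π_1 + π_2 = 1:
  π_1 = (9/17)/(10/11 + 9/17) = (9/17)/(269/187) = 99/269,
  π_2 = (10/11)/(10/11 + 9/17) = (10/11)/(269/187) = 170/269.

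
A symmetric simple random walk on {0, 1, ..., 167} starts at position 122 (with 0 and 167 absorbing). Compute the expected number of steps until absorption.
E[τ | X_0 = 122] = 5490

Let v_k = E[τ | X_0 = k]. Boundary: v_0 = v_167 = 0. Recurrence: v_k = 1 + (v_{k-1} + v_{k+1})/2 for 1 ≤ k ≤ 166. The particular solution to v_k − (v_{k-1} + v_{k+1})/2 = 1 is v_k = −k^2. Adding homogeneous solution A + B k and matching boundaries gives v_k = k (167 − k). Substituting k = 122: v_122 = 122 · 45 = 5490.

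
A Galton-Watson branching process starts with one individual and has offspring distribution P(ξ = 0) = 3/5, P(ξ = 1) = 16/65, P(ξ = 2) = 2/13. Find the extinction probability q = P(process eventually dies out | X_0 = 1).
q = 1

Mean offspring μ = 0·3/5 + 1·16/65 + 2·2/13 = 36/65 ≤ 1. For μ ≤ 1 with offspring not concentrated at 1, the Galton-Watson process goes extinct almost surely, so q = 1.
(Algebraic check: The pgf is f(s) = 3/5 + 16/65·s + 2/13·s². The extinction probability q is the smallest fixed point of f in [0, 1]. Setting s = f(s):
  2/13·s² + (16/65 − 1)·s + 3/5 = 0
  2/13·s² − (3/5 + 2/13)·s + 3/5 = 0
which factors as (s − 1)·(2/13·s − 3/5) = 0, giving roots s = 1 and s = (3/5)/(2/13) = 39/10. Since 39/10 ≥ 1, the smallest root in [0, 1] is s = 1.)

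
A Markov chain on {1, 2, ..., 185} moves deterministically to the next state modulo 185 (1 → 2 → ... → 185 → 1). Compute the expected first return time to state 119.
E[T_119 | X_0 = 119] = 185

The chain cycles deterministically, so starting at state 119 it returns in exactly 185 steps. Equivalently, the stationary distribution is uniform π_j = 1/185 for every state j, so by Kac's formula E[T_119] = 1/π_119 = 185.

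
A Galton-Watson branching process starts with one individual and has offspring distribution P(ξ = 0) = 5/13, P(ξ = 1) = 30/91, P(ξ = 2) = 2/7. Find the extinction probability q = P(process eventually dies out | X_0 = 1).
q = 1

Mean offspring μ = 0·5/13 + 1·30/91 + 2·2/7 = 82/91 ≤ 1. For μ ≤ 1 with offspring not concentrated at 1, the Galton-Watson process goes extinct almost surely, so q = 1.
(Algebraic check: The pgf is f(s) = 5/13 + 30/91·s + 2/7·s². The extinction probability q is the smallest fixed point of f in [0, 1]. Setting s = f(s):
  2/7·s² + (30/91 − 1)·s + 5/13 = 0
  2/7·s² − (5/13 + 2/7)·s + 5/13 = 0
which factors as (s − 1)·(2/7·s − 5/13) = 0, giving roots s = 1 and s = (5/13)/(2/7) = 35/26. Since 35/26 ≥ 1, the smallest root in [0, 1] is s = 1.)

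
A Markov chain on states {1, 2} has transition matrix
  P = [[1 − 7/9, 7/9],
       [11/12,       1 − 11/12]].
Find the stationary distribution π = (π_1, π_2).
π_1 = 33/61, π_2 = 28/61

Solve πP = π with π_1 + π_2 = 1. From πP = π: π_1 · (1 − 7/9) + π_2 · 11/12 = π_1 ⇒ π_2 · 11/12 = π_1 · 7/9 ⇒ π_2/π_1 = (7/9)/(11/12) = 28/33. Together with π_1 + π_2 = 1:
  π_1 = (11/12)/(7/9 + 11/12) = (11/12)/(61/36) = 33/61,
  π_2 = (7/9)/(7/9 + 11/12) = (7/9)/(61/36) = 28/61.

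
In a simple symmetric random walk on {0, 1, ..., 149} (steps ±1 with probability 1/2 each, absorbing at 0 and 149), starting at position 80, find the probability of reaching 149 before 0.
P(hit 149 before 0) = 80/149

Let u_k = P(hit 149 before 0 | start at k). Then u_0 = 0, u_149 = 1, and u_k = u_{k-1}/2 + u_{k+1}/2 for 1 ≤ k ≤ 148. This harmonic recurrence is solved by u_k = k/149, giving u_80 = 80/149.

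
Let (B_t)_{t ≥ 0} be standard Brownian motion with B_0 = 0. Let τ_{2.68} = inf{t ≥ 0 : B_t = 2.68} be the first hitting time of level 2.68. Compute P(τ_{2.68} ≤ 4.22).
P(τ_{2.68} ≤ 4.22) = 2(1 − Φ(2.68/√4.22)) = 2(1 − Φ(1.3046)) ≈ 0.1920

By the reflection principle for standard BM, P(τ_b ≤ t) = 2 · P(B_t ≥ b). Since B_t ~ N(0, t), P(B_t ≥ 2.68) = 1 − Φ(2.68/√t) = 1 − Φ(2.68/√4.22) = 1 − Φ(1.3046) ≈ 0.09601. Doubling: P(τ_{2.68} ≤ 4.22) ≈ 2 · 0.09601 = 0.19202 ≈ 0.1920.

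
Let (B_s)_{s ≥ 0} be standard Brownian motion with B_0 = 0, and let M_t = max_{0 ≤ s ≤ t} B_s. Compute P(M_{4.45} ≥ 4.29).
P(M_{4.45} ≥ 4.29) = 2·P(B_{4.45} ≥ 4.29) = 2(1 − Φ(4.29/√4.45)) ≈ 0.0420

By the reflection principle for Brownian motion, P(M_t ≥ a) = 2 · P(B_t ≥ a) for a ≥ 0. Since B_t ~ N(0, t), P(B_t ≥ 4.29) = 1 − Φ(4.29/√t) = 1 − Φ(4.29/√4.45) = 1 − Φ(2.0337). So
  P(M_{4.45} ≥ 4.29) = 2(1 − Φ(2.0337)) ≈ 0.0420.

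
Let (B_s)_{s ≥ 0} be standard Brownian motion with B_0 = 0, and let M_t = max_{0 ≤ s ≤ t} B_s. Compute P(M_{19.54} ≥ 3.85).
P(M_{19.54} ≥ 3.85) = 2·P(B_{19.54} ≥ 3.85) = 2(1 − Φ(3.85/√19.54)) ≈ 0.3838

By the reflection principle for Brownian motion, P(M_t ≥ a) = 2 · P(B_t ≥ a) for a ≥ 0. Since B_t ~ N(0, t), P(B_t ≥ 3.85) = 1 − Φ(3.85/√t) = 1 − Φ(3.85/√19.54) = 1 − Φ(0.8710). So
  P(M_{19.54} ≥ 3.85) = 2(1 − Φ(0.8710)) ≈ 0.3838.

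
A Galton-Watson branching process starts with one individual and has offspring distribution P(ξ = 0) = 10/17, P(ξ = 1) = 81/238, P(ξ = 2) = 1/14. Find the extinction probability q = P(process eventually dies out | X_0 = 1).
q = 1

Mean offspring μ = 0·10/17 + 1·81/238 + 2·1/14 = 115/238 ≤ 1. For μ ≤ 1 with offspring not concentrated at 1, the Galton-Watson process goes extinct almost surely, so q = 1.
(Algebraic check: The pgf is f(s) = 10/17 + 81/238·s + 1/14·s². The extinction probability q is the smallest fixed point of f in [0, 1]. Setting s = f(s):
  1/14·s² + (81/238 − 1)·s + 10/17 = 0
  1/14·s² − (10/17 + 1/14)·s + 10/17 = 0
which factors as (s − 1)·(1/14·s − 10/17) = 0, giving roots s = 1 and s = (10/17)/(1/14) = 140/17. Since 140/17 ≥ 1, the smallest root in [0, 1] is s = 1.)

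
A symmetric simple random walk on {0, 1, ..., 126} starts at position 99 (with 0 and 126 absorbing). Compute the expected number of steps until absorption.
E[τ | X_0 = 99] = 2673

Let v_k = E[τ | X_0 = k]. Boundary: v_0 = v_126 = 0. Recurrence: v_k = 1 + (v_{k-1} + v_{k+1})/2 for 1 ≤ k ≤ 125. The particular solution to v_k − (v_{k-1} + v_{k+1})/2 = 1 is v_k = −k^2. Adding homogeneous solution A + B k and matching boundaries gives v_k = k (126 − k). Substituting k = 99: v_99 = 99 · 27 = 2673.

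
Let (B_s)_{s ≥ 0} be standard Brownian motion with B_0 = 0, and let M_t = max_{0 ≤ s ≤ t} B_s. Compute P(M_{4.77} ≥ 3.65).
P(M_{4.77} ≥ 3.65) = 2·P(B_{4.77} ≥ 3.65) = 2(1 − Φ(3.65/√4.77)) ≈ 0.0947

By the reflection principle for Brownian motion, P(M_t ≥ a) = 2 · P(B_t ≥ a) for a ≥ 0. Since B_t ~ N(0, t), P(B_t ≥ 3.65) = 1 − Φ(3.65/√t) = 1 − Φ(3.65/√4.77) = 1 − Φ(1.6712). So
  P(M_{4.77} ≥ 3.65) = 2(1 − Φ(1.6712)) ≈ 0.0947.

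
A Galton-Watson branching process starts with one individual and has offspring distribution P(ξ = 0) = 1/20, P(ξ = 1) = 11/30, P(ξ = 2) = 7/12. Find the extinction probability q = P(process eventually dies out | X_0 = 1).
q = 3/35

The pgf is f(s) = 1/20 + 11/30·s + 7/12·s². The extinction probability q is the smallest fixed point of f in [0, 1]. Setting s = f(s):
  7/12·s² + (11/30 − 1)·s + 1/20 = 0
  7/12·s² − (1/20 + 7/12)·s + 1/20 = 0
which factors as (s − 1)·(7/12·s − 1/20) = 0, giving roots s = 1 and s = (1/20)/(7/12) = 3/35.
Mean offspring μ = 11/30 + 2·7/12 = 23/15 > 1 (supercritical), so q < 1. The extinction probability is the smaller root: q = (1/20)/(7/12) = 3/35.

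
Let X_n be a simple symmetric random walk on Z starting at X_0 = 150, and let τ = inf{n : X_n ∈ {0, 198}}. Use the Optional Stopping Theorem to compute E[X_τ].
E[X_τ] = 150

X_n is a martingale and τ is a bounded-mean stopping time (indeed τ is finite a.s. with bounded expectation since the walk is in a bounded region). By the OST, E[X_τ] = E[X_0] = 150. Equivalently: E[X_τ] = 198 · P(hit 198 first) + 0 · P(hit 0 first) = 198 · (150/198) = 150.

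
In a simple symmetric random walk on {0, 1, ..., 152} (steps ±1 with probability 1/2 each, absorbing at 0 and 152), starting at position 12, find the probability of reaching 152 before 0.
P(hit 152 before 0) = 12/152 = 3/38

Let u_k = P(hit 152 before 0 | start at k). Then u_0 = 0, u_152 = 1, and u_k = u_{k-1}/2 + u_{k+1}/2 for 1 ≤ k ≤ 151. This harmonic recurrence is solved by u_k = k/152, giving u_12 = 12/152 = 3/38.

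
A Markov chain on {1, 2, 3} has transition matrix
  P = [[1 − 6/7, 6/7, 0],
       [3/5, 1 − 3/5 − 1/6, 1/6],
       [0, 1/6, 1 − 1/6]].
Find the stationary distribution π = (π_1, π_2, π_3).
π = (7/27, 10/27, 10/27)

This is a birth-death chain on three states, which satisfies detailed balance: π_1 · P_{12} = π_2 · P_{21} and π_2 · P_{23} = π_3 · P_{32}.
From π_1 · 6/7 = π_2 · 3/5: π_2/π_1 = (6/7)/(3/5) = 10/7.
From π_2 · 1/6 = π_3 · 1/6: π_3/π_2 = (1/6)/(1/6) = 1.
Take π_1 proportional to 1; then unnormalized π = (1, 10/7, 10/7). Normalize by dividing by the sum 27/7:
  π = (7/27, 10/27, 10/27).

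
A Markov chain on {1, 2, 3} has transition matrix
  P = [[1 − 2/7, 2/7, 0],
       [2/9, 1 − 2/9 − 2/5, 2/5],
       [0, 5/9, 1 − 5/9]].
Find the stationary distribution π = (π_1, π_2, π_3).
π = (175/562, 225/562, 81/281)

This is a birth-death chain on three states, which satisfies detailed balance: π_1 · P_{12} = π_2 · P_{21} and π_2 · P_{23} = π_3 · P_{32}.
From π_1 · 2/7 = π_2 · 2/9: π_2/π_1 = (2/7)/(2/9) = 9/7.
From π_2 · 2/5 = π_3 · 5/9: π_3/π_2 = (2/5)/(5/9) = 18/25.
Take π_1 proportional to 1; then unnormalized π = (1, 9/7, 162/175). Normalize by dividing by the sum 562/175:
  π = (175/562, 225/562, 81/281).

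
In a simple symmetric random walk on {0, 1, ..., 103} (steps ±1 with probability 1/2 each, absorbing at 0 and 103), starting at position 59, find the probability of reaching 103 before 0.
P(hit 103 before 0) = 59/103

Let u_k = P(hit 103 before 0 | start at k). Then u_0 = 0, u_103 = 1, and u_k = u_{k-1}/2 + u_{k+1}/2 for 1 ≤ k ≤ 102. This harmonic recurrence is solved by u_k = k/103, giving u_59 = 59/103.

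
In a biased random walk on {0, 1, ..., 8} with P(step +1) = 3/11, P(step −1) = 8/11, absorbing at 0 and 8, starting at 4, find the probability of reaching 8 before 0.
P(hit 8 before 0) = (1 − (8/3)^4) / (1 − (8/3)^8) = 81/4177

Let u_k denote P(reach 8 before 0 | start at k). Boundary: u_0 = 0, u_8 = 1. Recurrence: u_k = 3/11·u_{k+1} + 8/11·u_{k-1} for 1 ≤ k ≤ 7. Try u_k = A + B·r^k with r = q/p = (8/11)/(3/11) = 8/3. Substitution satisfies the recurrence; boundary conditions give:
  u_k = (1 − r^k) / (1 − r^N) = (1 − (8/3)^4) / (1 − (8/3)^8) = 81/4177.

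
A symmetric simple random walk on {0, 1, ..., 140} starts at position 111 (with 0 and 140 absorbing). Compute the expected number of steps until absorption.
E[τ | X_0 = 111] = 3219

Let v_k = E[τ | X_0 = k]. Boundary: v_0 = v_140 = 0. Recurrence: v_k = 1 + (v_{k-1} + v_{k+1})/2 for 1 ≤ k ≤ 139. The particular solution to v_k − (v_{k-1} + v_{k+1})/2 = 1 is v_k = −k^2. Adding homogeneous solution A + B k and matching boundaries gives v_k = k (140 − k). Substituting k = 111: v_111 = 111 · 29 = 3219.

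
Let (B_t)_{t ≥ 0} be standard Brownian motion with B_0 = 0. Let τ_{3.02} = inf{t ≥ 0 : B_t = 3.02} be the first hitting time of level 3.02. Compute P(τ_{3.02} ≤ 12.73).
P(τ_{3.02} ≤ 12.73) = 2(1 − Φ(3.02/√12.73)) = 2(1 − Φ(0.8464)) ≈ 0.3973

By the reflection principle for standard BM, P(τ_b ≤ t) = 2 · P(B_t ≥ b). Since B_t ~ N(0, t), P(B_t ≥ 3.02) = 1 − Φ(3.02/√t) = 1 − Φ(3.02/√12.73) = 1 − Φ(0.8464) ≈ 0.19866. Doubling: P(τ_{3.02} ≤ 12.73) ≈ 2 · 0.19866 = 0.39732 ≈ 0.3973.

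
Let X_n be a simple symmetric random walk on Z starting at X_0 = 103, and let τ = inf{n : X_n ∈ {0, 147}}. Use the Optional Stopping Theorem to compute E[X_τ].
E[X_τ] = 103

X_n is a martingale and τ is a bounded-mean stopping time (indeed τ is finite a.s. with bounded expectation since the walk is in a bounded region). By the OST, E[X_τ] = E[X_0] = 103. Equivalently: E[X_τ] = 147 · P(hit 147 first) + 0 · P(hit 0 first) = 147 · (103/147) = 103.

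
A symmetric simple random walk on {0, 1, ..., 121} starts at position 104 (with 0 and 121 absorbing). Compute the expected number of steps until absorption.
E[τ | X_0 = 104] = 1768

Let v_k = E[τ | X_0 = k]. Boundary: v_0 = v_121 = 0. Recurrence: v_k = 1 + (v_{k-1} + v_{k+1})/2 for 1 ≤ k ≤ 120. The particular solution to v_k − (v_{k-1} + v_{k+1})/2 = 1 is v_k = −k^2. Adding homogeneous solution A + B k and matching boundaries gives v_k = k (121 − k). Substituting k = 104: v_104 = 104 · 17 = 1768.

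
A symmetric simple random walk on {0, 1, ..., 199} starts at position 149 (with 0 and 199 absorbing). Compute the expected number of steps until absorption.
E[τ | X_0 = 149] = 7450

Let v_k = E[τ | X_0 = k]. Boundary: v_0 = v_199 = 0. Recurrence: v_k = 1 + (v_{k-1} + v_{k+1})/2 for 1 ≤ k ≤ 198. The particular solution to v_k − (v_{k-1} + v_{k+1})/2 = 1 is v_k = −k^2. Adding homogeneous solution A + B k and matching boundaries gives v_k = k (199 − k). Substituting k = 149: v_149 = 149 · 50 = 7450.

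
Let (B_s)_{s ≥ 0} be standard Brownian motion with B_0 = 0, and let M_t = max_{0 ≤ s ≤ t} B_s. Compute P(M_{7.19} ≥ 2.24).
P(M_{7.19} ≥ 2.24) = 2·P(B_{7.19} ≥ 2.24) = 2(1 − Φ(2.24/√7.19)) ≈ 0.4035

By the reflection principle for Brownian motion, P(M_t ≥ a) = 2 · P(B_t ≥ a) for a ≥ 0. Since B_t ~ N(0, t), P(B_t ≥ 2.24) = 1 − Φ(2.24/√t) = 1 − Φ(2.24/√7.19) = 1 − Φ(0.8354). So
  P(M_{7.19} ≥ 2.24) = 2(1 − Φ(0.8354)) ≈ 0.4035.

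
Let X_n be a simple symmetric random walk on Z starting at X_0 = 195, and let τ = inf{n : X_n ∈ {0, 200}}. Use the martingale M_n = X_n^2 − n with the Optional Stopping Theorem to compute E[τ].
E[τ] = 975

M_n = X_n^2 − n is a martingale (since E[X_{n+1}^2 | F_n] = X_n^2 + 1). By OST (τ has finite mean in a bounded region), E[M_τ] = E[M_0] = X_0^2 − 0 = 195^2 = 38025. Also E[M_τ] = E[X_τ^2] − E[τ]. The walk exits at 0 or 200, with P(hit 200 first) = 195/200, so E[X_τ^2] = 200^2 · 195/200 + 0 = 39000. Thus E[τ] = E[X_τ^2] − E[M_τ] = 39000 − 38025 = 975 = 195(200 − 195) = 975.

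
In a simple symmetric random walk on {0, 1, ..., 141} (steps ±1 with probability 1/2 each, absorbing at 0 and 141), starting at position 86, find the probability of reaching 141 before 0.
P(hit 141 before 0) = 86/141

Let u_k = P(hit 141 before 0 | start at k). Then u_0 = 0, u_141 = 1, and u_k = u_{k-1}/2 + u_{k+1}/2 for 1 ≤ k ≤ 140. This harmonic recurrence is solved by u_k = k/141, giving u_86 = 86/141.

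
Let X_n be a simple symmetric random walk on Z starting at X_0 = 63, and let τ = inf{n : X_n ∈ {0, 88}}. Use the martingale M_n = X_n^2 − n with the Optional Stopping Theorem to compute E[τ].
E[τ] = 1575

M_n = X_n^2 − n is a martingale (since E[X_{n+1}^2 | F_n] = X_n^2 + 1). By OST (τ has finite mean in a bounded region), E[M_τ] = E[M_0] = X_0^2 − 0 = 63^2 = 3969. Also E[M_τ] = E[X_τ^2] − E[τ]. The walk exits at 0 or 88, with P(hit 88 first) = 63/88, so E[X_τ^2] = 88^2 · 63/88 + 0 = 5544. Thus E[τ] = E[X_τ^2] − E[M_τ] = 5544 − 3969 = 1575 = 63(88 − 63) = 1575.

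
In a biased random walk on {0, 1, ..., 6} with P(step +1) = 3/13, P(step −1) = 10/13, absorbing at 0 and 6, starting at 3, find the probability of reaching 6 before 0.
P(hit 6 before 0) = (1 − (10/3)^3) / (1 − (10/3)^6) = 27/1027

Let u_k denote P(reach 6 before 0 | start at k). Boundary: u_0 = 0, u_6 = 1. Recurrence: u_k = 3/13·u_{k+1} + 10/13·u_{k-1} for 1 ≤ k ≤ 5. Try u_k = A + B·r^k with r = q/p = (10/13)/(3/13) = 10/3. Substitution satisfies the recurrence; boundary conditions give:
  u_k = (1 − r^k) / (1 − r^N) = (1 − (10/3)^3) / (1 − (10/3)^6) = 27/1027.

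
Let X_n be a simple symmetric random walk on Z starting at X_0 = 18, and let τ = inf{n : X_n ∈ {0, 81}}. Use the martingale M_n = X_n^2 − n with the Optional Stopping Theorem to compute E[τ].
E[τ] = 1134

M_n = X_n^2 − n is a martingale (since E[X_{n+1}^2 | F_n] = X_n^2 + 1). By OST (τ has finite mean in a bounded region), E[M_τ] = E[M_0] = X_0^2 − 0 = 18^2 = 324. Also E[M_τ] = E[X_τ^2] − E[τ]. The walk exits at 0 or 81, with P(hit 81 first) = 18/81, so E[X_τ^2] = 81^2 · 18/81 + 0 = 1458. Thus E[τ] = E[X_τ^2] − E[M_τ] = 1458 − 324 = 1134 = 18(81 − 18) = 1134.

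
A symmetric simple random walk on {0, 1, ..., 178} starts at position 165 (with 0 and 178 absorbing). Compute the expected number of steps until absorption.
E[τ | X_0 = 165] = 2145

Let v_k = E[τ | X_0 = k]. Boundary: v_0 = v_178 = 0. Recurrence: v_k = 1 + (v_{k-1} + v_{k+1})/2 for 1 ≤ k ≤ 177. The particular solution to v_k − (v_{k-1} + v_{k+1})/2 = 1 is v_k = −k^2. Adding homogeneous solution A + B k and matching boundaries gives v_k = k (178 − k). Substituting k = 165: v_165 = 165 · 13 = 2145.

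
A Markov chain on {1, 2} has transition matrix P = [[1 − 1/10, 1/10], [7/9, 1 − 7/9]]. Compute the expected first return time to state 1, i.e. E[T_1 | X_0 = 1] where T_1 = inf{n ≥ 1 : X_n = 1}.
E[T_1 | X_0 = 1] = 1/π_1 = 79/70

For an irreducible recurrent Markov chain with stationary distribution π, E[T_i | X_0 = i] = 1/π_i (Kac's formula). Here π_1 = (7/9)/(1/10 + 7/9) = (7/9)/(79/90) = 70/79, so E[T_1 | X_0 = 1] = 1/π_1 = (1/10 + 7/9)/(7/9) = (79/90)/(7/9) = 79/70.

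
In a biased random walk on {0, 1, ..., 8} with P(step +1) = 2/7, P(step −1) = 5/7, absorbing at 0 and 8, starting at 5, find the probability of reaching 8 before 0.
P(hit 8 before 0) = (1 − (5/2)^5) / (1 − (5/2)^8) = 8248/130123

Let u_k denote P(reach 8 before 0 | start at k). Boundary: u_0 = 0, u_8 = 1. Recurrence: u_k = 2/7·u_{k+1} + 5/7·u_{k-1} for 1 ≤ k ≤ 7. Try u_k = A + B·r^k with r = q/p = (5/7)/(2/7) = 5/2. Substitution satisfies the recurrence; boundary conditions give:
  u_k = (1 − r^k) / (1 − r^N) = (1 − (5/2)^5) / (1 − (5/2)^8) = 8248/130123.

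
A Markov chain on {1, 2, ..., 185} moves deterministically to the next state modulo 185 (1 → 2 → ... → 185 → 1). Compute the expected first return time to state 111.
E[T_111 | X_0 = 111] = 185

The chain cycles deterministically, so starting at state 111 it returns in exactly 185 steps. Equivalently, the stationary distribution is uniform π_j = 1/185 for every state j, so by Kac's formula E[T_111] = 1/π_111 = 185.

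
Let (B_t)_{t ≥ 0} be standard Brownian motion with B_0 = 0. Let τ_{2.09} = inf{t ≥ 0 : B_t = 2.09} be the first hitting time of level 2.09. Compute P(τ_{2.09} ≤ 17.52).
P(τ_{2.09} ≤ 17.52) = 2(1 − Φ(2.09/√17.52)) = 2(1 − Φ(0.4993)) ≈ 0.6176

By the reflection principle for standard BM, P(τ_b ≤ t) = 2 · P(B_t ≥ b). Since B_t ~ N(0, t), P(B_t ≥ 2.09) = 1 − Φ(2.09/√t) = 1 − Φ(2.09/√17.52) = 1 − Φ(0.4993) ≈ 0.30878. Doubling: P(τ_{2.09} ≤ 17.52) ≈ 2 · 0.30878 = 0.61756 ≈ 0.6176.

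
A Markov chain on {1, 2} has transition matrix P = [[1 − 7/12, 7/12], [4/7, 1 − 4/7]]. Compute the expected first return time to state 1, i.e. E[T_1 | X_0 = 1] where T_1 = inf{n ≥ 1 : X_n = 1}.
E[T_1 | X_0 = 1] = 1/π_1 = 97/48

For an irreducible recurrent Markov chain with stationary distribution π, E[T_i | X_0 = i] = 1/π_i (Kac's formula). Here π_1 = (4/7)/(7/12 + 4/7) = (4/7)/(97/84) = 48/97, so E[T_1 | X_0 = 1] = 1/π_1 = (7/12 + 4/7)/(4/7) = (97/84)/(4/7) = 97/48.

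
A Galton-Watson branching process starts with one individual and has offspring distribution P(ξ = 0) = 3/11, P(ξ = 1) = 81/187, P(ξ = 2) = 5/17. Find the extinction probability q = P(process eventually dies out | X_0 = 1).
q = 51/55

The pgf is f(s) = 3/11 + 81/187·s + 5/17·s². The extinction probability q is the smallest fixed point of f in [0, 1]. Setting s = f(s):
  5/17·s² + (81/187 − 1)·s + 3/11 = 0
  5/17·s² − (3/11 + 5/17)·s + 3/11 = 0
which factors as (s − 1)·(5/17·s − 3/11) = 0, giving roots s = 1 and s = (3/11)/(5/17) = 51/55.
Mean offspring μ = 81/187 + 2·5/17 = 191/187 > 1 (supercritical), so q < 1. The extinction probability is the smaller root: q = (3/11)/(5/17) = 51/55.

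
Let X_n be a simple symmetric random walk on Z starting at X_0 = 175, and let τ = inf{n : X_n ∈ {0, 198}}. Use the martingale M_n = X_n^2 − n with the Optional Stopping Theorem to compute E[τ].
E[τ] = 4025

M_n = X_n^2 − n is a martingale (since E[X_{n+1}^2 | F_n] = X_n^2 + 1). By OST (τ has finite mean in a bounded region), E[M_τ] = E[M_0] = X_0^2 − 0 = 175^2 = 30625. Also E[M_τ] = E[X_τ^2] − E[τ]. The walk exits at 0 or 198, with P(hit 198 first) = 175/198, so E[X_τ^2] = 198^2 · 175/198 + 0 = 34650. Thus E[τ] = E[X_τ^2] − E[M_τ] = 34650 − 30625 = 4025 = 175(198 − 175) = 4025.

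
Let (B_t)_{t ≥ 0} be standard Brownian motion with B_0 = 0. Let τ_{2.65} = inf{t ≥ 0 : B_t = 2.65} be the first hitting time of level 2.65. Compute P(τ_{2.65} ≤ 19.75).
P(τ_{2.65} ≤ 19.75) = 2(1 − Φ(2.65/√19.75)) = 2(1 − Φ(0.5963)) ≈ 0.5510

By the reflection principle for standard BM, P(τ_b ≤ t) = 2 · P(B_t ≥ b). Since B_t ~ N(0, t), P(B_t ≥ 2.65) = 1 − Φ(2.65/√t) = 1 − Φ(2.65/√19.75) = 1 − Φ(0.5963) ≈ 0.27549. Doubling: P(τ_{2.65} ≤ 19.75) ≈ 2 · 0.27549 = 0.55098 ≈ 0.5510.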